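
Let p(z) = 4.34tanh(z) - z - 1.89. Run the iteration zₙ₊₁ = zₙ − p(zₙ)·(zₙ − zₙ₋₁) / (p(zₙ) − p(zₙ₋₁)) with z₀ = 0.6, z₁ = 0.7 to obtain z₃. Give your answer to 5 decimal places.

p(0.6) = -0.1592049, p(0.7) = 0.0329562
z₂ = 0.7000000 − 0.0329562·(0.7000000 − 0.6000000) / (0.0329562 − (-0.1592049)) = 0.7000000 − (0.0032956)/(0.1921610) = 0.6828497
p(0.6828497) = 0.0023713
z₃ = 0.6828497 − 0.0023713·(0.6828497 − 0.7000000) / (0.0023713 − 0.0329562) = 0.6828497 − (-0.0000407)/(-0.0305849) = 0.6815201

0.68152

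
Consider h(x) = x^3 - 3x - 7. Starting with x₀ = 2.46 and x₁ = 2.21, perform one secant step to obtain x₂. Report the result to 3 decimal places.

h(2.46) = 0.50694, h(2.21) = -2.83614
x₂ = 2.21000 − (-2.83614)·(2.21000 − 2.46000) / (-2.83614 − 0.50694) = 2.21000 − (0.70903)/(-3.34307) = 2.42209

2.422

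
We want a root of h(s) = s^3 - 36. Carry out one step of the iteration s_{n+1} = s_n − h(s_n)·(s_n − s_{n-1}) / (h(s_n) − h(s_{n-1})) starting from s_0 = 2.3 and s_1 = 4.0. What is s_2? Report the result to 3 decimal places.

h(2.3) = -23.83300, h(4.0) = 28.00000
s_2 = 4.00000 − 28.00000·(4.00000 − 2.30000) / (28.00000 − (-23.83300)) = 4.00000 − (47.60000)/(51.83300) = 3.08167

3.082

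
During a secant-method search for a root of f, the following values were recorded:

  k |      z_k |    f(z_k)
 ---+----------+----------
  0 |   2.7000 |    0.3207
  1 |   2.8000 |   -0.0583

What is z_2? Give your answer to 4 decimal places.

z_2 = 2.8000 − (-0.0583)·(2.8000 − 2.7000) / (-0.0583 − 0.3207)
   = 2.8000 − (-0.005830)/(-0.379000) = 2.784617

2.7846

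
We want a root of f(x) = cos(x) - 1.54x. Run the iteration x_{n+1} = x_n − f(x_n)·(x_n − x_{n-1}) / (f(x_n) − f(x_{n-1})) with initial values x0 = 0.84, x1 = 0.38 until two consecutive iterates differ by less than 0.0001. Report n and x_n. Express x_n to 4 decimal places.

n = 5, x_n = 0.5527

f(0.84) = -0.626137, f(0.38) = 0.343465
x2 = 0.380000 − 0.343465·(-0.460000)/(0.969602) = 0.542947;  |Δ| = 0.162947
f(0.542947) = 0.020051
x3 = 0.542947 − 0.020051·(0.162947)/(-0.323413) = 0.553050;  |Δ| = 0.010103
f(0.553050) = -0.000770
x4 = 0.553050 − (-0.000770)·(0.010103)/(-0.020821) = 0.552676;  |Δ| = 0.000374
f(0.552676) = 0.000002
x5 = 0.552676 − 0.000002·(-0.000374)/(0.000771) = 0.552677;  |Δ| = 0.000001
|x5 − x4| = 0.000001 < 0.0001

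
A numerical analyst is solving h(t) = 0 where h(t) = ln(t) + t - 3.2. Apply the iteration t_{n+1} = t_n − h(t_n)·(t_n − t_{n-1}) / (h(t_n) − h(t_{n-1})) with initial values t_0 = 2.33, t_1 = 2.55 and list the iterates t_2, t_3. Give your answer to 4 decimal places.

h(2.33) = -0.024132, h(2.55) = 0.286093
t_2 = 2.550000 − 0.286093·(2.550000 − 2.330000) / (0.286093 − (-0.024132)) = 2.550000 − (0.062941)/(0.310225) = 2.347113
h(2.347113) = 0.000300
t_3 = 2.347113 − 0.000300·(2.347113 − 2.550000) / (0.000300 − 0.286093) = 2.347113 − (-0.000061)/(-0.285794) = 2.346901

2.3471, 2.3469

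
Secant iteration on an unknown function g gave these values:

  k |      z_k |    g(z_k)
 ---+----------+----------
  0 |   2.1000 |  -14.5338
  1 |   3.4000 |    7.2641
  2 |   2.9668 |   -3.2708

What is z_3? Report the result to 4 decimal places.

z_3 = 2.9668 − (-3.2708)·(2.9668 − 3.4000) / (-3.2708 − 7.2641)
   = 2.9668 − (1.416911)/(-10.534900) = 3.101297

3.1013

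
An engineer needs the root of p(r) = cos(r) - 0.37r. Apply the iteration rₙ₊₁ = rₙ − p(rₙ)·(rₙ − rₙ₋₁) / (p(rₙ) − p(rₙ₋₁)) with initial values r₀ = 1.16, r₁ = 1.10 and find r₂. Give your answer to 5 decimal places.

p(1.16) = -0.0298605, p(1.10) = 0.0465961
r₂ = 1.1000000 − 0.0465961·(1.1000000 − 1.1600000) / (0.0465961 − (-0.0298605)) = 1.1000000 − (-0.0027958)/(0.0764566) = 1.1365667

1.13657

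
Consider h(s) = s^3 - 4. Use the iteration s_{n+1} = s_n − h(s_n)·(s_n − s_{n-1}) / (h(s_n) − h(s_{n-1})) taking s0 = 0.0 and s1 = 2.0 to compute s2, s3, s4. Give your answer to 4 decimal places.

h(0.0) = -4.000000, h(2.0) = 4.000000
s2 = 2.000000 − 4.000000·(2.000000 − 0.000000) / (4.000000 − (-4.000000)) = 2.000000 − (8.000000)/(8.000000) = 1.000000
h(1.000000) = -3.000000
s3 = 1.000000 − (-3.000000)·(1.000000 − 2.000000) / (-3.000000 − 4.000000) = 1.000000 − (3.000000)/(-7.000000) = 1.428571
h(1.428571) = -1.084548
s4 = 1.428571 − (-1.084548)·(1.428571 − 1.000000) / (-1.084548 − (-3.000000)) = 1.428571 − (-0.464806)/(1.915452) = 1.671233

1.0000, 1.4286, 1.6712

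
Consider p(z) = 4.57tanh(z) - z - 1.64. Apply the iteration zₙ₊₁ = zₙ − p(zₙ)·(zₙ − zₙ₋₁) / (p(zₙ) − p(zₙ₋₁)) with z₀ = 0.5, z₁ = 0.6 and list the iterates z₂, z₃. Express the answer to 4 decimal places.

0.5116, 0.5109

p(0.5) = -0.028125, p(0.6) = 0.214317
z₂ = 0.600000 − 0.214317·(0.600000 − 0.500000) / (0.214317 − (-0.028125)) = 0.600000 − (0.021432)/(0.242441) = 0.511601
p(0.511601) = 0.001744
z₃ = 0.511601 − 0.001744·(0.511601 − 0.600000) / (0.001744 − 0.214317) = 0.511601 − (-0.000154)/(-0.212573) = 0.510875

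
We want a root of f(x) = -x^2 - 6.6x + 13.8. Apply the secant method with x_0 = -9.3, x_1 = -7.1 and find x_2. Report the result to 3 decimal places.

f(-9.3) = -11.31000, f(-7.1) = 10.25000
x_2 = -7.10000 − 10.25000·(-7.10000 − (-9.30000)) / (10.25000 − (-11.31000)) = -7.10000 − (22.55000)/(21.56000) = -8.14592

-8.146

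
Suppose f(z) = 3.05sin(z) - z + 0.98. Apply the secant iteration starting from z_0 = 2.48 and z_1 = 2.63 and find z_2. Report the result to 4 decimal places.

f(2.48) = 0.373841, f(2.63) = -0.156822
z_2 = 2.630000 − (-0.156822)·(2.630000 − 2.480000) / (-0.156822 − 0.373841) = 2.630000 − (-0.023523)/(-0.530663) = 2.585672

2.5857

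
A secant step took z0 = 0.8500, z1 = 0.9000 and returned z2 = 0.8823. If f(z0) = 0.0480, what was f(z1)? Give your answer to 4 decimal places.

-0.0263

The secant line through (0.8500, 0.0480) and (0.9000, f(z1)) crosses zero at z2 = 0.8823.
So (0.8500, 0.0480), (0.9000, f(z1)), (0.8823, 0) are collinear:
f(z1) = 0.0480 · (0.9000 − 0.8823) / (0.8500 − 0.8823) = 0.0480 · (0.017700)/(-0.032300) = -0.026303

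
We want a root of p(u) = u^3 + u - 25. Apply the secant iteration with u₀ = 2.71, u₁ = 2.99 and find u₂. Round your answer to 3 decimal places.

p(2.71) = -2.38749, p(2.99) = 4.72090
u₂ = 2.99000 − 4.72090·(2.99000 − 2.71000) / (4.72090 − (-2.38749)) = 2.99000 − (1.32185)/(7.10839) = 2.80404

2.804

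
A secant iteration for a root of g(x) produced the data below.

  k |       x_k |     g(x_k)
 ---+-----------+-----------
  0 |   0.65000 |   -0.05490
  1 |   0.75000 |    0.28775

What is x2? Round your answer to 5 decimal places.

x2 = 0.75000 − 0.28775·(0.75000 − 0.65000) / (0.28775 − (-0.05490))
   = 0.75000 − (0.0287750)/(0.3426500) = 0.6660222

0.66602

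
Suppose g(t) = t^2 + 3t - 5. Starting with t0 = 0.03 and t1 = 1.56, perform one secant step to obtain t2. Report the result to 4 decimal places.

g(0.03) = -4.909100, g(1.56) = 2.113600
t2 = 1.560000 − 2.113600·(1.560000 − 0.030000) / (2.113600 − (-4.909100)) = 1.560000 − (3.233808)/(7.022700) = 1.099521

1.0995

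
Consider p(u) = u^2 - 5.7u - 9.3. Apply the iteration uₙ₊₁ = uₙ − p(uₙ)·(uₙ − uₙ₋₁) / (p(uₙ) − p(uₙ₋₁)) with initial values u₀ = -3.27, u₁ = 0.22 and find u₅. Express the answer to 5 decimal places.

p(-3.27) = 20.0319000, p(0.22) = -10.5056000
u₂ = 0.2200000 − (-10.5056000)·(0.2200000 − (-3.2700000)) / (-10.5056000 − 20.0319000) = 0.2200000 − (-36.6645440)/(-30.5375000) = -0.9806400
p(-0.9806400) = -2.7486972
u₃ = -0.9806400 − (-2.7486972)·(-0.9806400 − 0.2200000) / (-2.7486972 − (-10.5056000)) = -0.9806400 − (3.3001958)/(7.7569028) = -1.4060928
p(-1.4060928) = 0.6918257
u₄ = -1.4060928 − 0.6918257·(-1.4060928 − (-0.9806400)) / (0.6918257 − (-2.7486972)) = -1.4060928 − (-0.2943392)/(3.4405229) = -1.3205421
p(-1.3205421) = -0.0290789
u₅ = -1.3205421 − (-0.0290789)·(-1.3205421 − (-1.4060928)) / (-0.0290789 − 0.6918257) = -1.3205421 − (-0.0024877)/(-0.7209045) = -1.3239929

-1.32399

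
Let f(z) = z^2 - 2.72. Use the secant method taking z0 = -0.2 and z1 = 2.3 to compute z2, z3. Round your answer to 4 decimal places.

f(-0.2) = -2.680000, f(2.3) = 2.570000
z2 = 2.300000 − 2.570000·(2.300000 − (-0.200000)) / (2.570000 − (-2.680000)) = 2.300000 − (6.425000)/(5.250000) = 1.076190
f(1.076190) = -1.561814
z3 = 1.076190 − (-1.561814)·(1.076190 − 2.300000) / (-1.561814 − 2.570000) = 1.076190 − (1.911363)/(-4.131814) = 1.538787

1.0762, 1.5388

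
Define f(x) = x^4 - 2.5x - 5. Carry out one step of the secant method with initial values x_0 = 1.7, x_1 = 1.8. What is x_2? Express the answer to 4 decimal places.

f(1.7) = -0.897900, f(1.8) = 0.997600
x_2 = 1.800000 − 0.997600·(1.800000 − 1.700000) / (0.997600 − (-0.897900)) = 1.800000 − (0.099760)/(1.895500) = 1.747370

1.7474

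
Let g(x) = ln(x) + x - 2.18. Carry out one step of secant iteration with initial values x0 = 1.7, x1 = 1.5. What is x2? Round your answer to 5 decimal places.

1.66886

g(1.7) = 0.0506283, g(1.5) = -0.2745349
x2 = 1.5000000 − (-0.2745349)·(1.5000000 − 1.7000000) / (-0.2745349 − 0.0506283) = 1.5000000 − (0.0549070)/(-0.3251631) = 1.6688598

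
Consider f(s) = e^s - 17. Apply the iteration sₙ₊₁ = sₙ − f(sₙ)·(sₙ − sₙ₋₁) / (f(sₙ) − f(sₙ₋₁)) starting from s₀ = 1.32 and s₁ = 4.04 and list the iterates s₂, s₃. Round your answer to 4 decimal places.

1.9993, 2.3962

f(1.32) = -13.256579, f(4.04) = 39.826343
s₂ = 4.040000 − 39.826343·(4.040000 − 1.320000) / (39.826343 − (-13.256579)) = 4.040000 − (108.327652)/(53.082921) = 1.999275
f(1.999275) = -9.616300
s₃ = 1.999275 − (-9.616300)·(1.999275 − 4.040000) / (-9.616300 − 39.826343) = 1.999275 − (19.624225)/(-49.442643) = 2.396184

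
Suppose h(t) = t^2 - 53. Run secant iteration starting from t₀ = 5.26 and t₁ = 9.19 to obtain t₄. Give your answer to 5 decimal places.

7.28070

h(5.26) = -25.3324000, h(9.19) = 31.4561000
t₂ = 9.1900000 − 31.4561000·(9.1900000 − 5.2600000) / (31.4561000 − (-25.3324000)) = 9.1900000 − (123.6224730)/(56.7885000) = 7.0131073
h(7.0131073) = -3.8163265
t₃ = 7.0131073 − (-3.8163265)·(7.0131073 − 9.1900000) / (-3.8163265 − 31.4561000) = 7.0131073 − (8.3077334)/(-35.2724265) = 7.2486378
h(7.2486378) = -0.4572501
t₄ = 7.2486378 − (-0.4572501)·(7.2486378 − 7.0131073) / (-0.4572501 − (-3.8163265)) = 7.2486378 − (-0.1076964)/(3.3590764) = 7.2806991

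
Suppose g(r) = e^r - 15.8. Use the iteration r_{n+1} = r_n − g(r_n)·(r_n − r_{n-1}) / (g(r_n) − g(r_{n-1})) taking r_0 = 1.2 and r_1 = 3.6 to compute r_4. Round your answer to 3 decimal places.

2.859

g(1.2) = -12.47988, g(3.6) = 20.79823
r_2 = 3.60000 − 20.79823·(3.60000 − 1.20000) / (20.79823 − (-12.47988)) = 3.60000 − (49.91576)/(33.27812) = 2.10004
g(2.10004) = -7.63348
r_3 = 2.10004 − (-7.63348)·(2.10004 − 3.60000) / (-7.63348 − 20.79823) = 2.10004 − (11.44990)/(-28.43172) = 2.50276
g(2.50276) = -3.58386
r_4 = 2.50276 − (-3.58386)·(2.50276 − 2.10004) / (-3.58386 − (-7.63348)) = 2.50276 − (-1.44328)/(4.04963) = 2.85916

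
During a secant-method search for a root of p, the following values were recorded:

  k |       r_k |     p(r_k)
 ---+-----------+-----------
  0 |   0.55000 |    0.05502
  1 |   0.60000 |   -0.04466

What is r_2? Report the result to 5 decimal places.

0.57760

r_2 = 0.60000 − (-0.04466)·(0.60000 − 0.55000) / (-0.04466 − 0.05502)
   = 0.60000 − (-0.0022330)/(-0.0996800) = 0.5775983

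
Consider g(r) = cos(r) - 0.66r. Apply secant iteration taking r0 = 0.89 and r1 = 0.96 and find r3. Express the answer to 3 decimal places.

g(0.89) = 0.04201, g(0.96) = -0.06008
r2 = 0.96000 − (-0.06008)·(0.96000 − 0.89000) / (-0.06008 − 0.04201) = 0.96000 − (-0.00421)/(-0.10209) = 0.91881
g(0.91881) = 0.00036
r3 = 0.91881 − 0.00036·(0.91881 − 0.96000) / (0.00036 − (-0.06008)) = 0.91881 − (-0.00001)/(0.06044) = 0.91905

0.919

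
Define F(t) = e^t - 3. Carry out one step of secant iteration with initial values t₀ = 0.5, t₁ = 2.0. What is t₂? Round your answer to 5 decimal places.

F(0.5) = -1.3512787, F(2.0) = 4.3890561
t₂ = 2.0000000 − 4.3890561·(2.0000000 − 0.5000000) / (4.3890561 − (-1.3512787)) = 2.0000000 − (6.5835841)/(5.7403348) = 0.8531010

0.85310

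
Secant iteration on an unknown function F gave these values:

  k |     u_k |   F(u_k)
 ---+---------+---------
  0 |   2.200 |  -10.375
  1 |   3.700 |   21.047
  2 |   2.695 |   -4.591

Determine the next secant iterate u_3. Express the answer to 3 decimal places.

u_3 = 2.695 − (-4.591)·(2.695 − 3.700) / (-4.591 − 21.047)
   = 2.695 − (4.61396)/(-25.63800) = 2.87497

2.875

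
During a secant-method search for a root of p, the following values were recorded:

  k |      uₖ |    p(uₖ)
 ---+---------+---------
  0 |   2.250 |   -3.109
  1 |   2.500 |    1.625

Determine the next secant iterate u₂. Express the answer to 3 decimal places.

u₂ = 2.500 − 1.625·(2.500 − 2.250) / (1.625 − (-3.109))
   = 2.500 − (0.40625)/(4.73400) = 2.41418

2.414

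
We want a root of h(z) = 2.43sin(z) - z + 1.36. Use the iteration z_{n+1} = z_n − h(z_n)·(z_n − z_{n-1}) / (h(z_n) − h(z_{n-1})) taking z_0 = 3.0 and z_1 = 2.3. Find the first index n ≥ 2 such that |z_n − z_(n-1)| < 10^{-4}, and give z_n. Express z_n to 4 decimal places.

h(3.0) = -1.297078, h(2.3) = 0.872064
z_2 = 2.300000 − 0.872064·(-0.700000)/(2.169142) = 2.581422;  |Δ| = 0.281422
h(2.581422) = 0.069711
z_3 = 2.581422 − 0.069711·(0.281422)/(-0.802352) = 2.605873;  |Δ| = 0.024451
h(2.605873) = -0.005456
z_4 = 2.605873 − (-0.005456)·(0.024451)/(-0.075167) = 2.604098;  |Δ| = 0.001775
h(2.604098) = 0.000025
z_5 = 2.604098 − 0.000025·(-0.001775)/(0.005481) = 2.604107;  |Δ| = 0.000008
|z_5 − z_4| = 0.000008 < 10^{-4}

n = 5, z_n = 2.6041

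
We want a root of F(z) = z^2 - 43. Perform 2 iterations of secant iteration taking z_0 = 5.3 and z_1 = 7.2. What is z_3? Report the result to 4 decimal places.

F(5.3) = -14.910000, F(7.2) = 8.840000
z_2 = 7.200000 − 8.840000·(7.200000 − 5.300000) / (8.840000 − (-14.910000)) = 7.200000 − (16.796000)/(23.750000) = 6.492800
F(6.492800) = -0.843548
z_3 = 6.492800 − (-0.843548)·(6.492800 − 7.200000) / (-0.843548 − 8.840000) = 6.492800 − (0.596557)/(-9.683548) = 6.554405

6.5544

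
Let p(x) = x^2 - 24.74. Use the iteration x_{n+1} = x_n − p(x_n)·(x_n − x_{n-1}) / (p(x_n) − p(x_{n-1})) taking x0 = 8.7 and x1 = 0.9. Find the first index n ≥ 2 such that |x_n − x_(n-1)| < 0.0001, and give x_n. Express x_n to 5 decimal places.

p(8.7) = 50.9500000, p(0.9) = -23.9300000
x2 = 0.9000000 − (-23.9300000)·(-7.8000000)/(-74.8800000) = 3.3927083;  |Δ| = 2.4927083
p(3.3927083) = -13.2295302
x3 = 3.3927083 − (-13.2295302)·(2.4927083)/(10.7004698) = 6.4745693;  |Δ| = 3.0818609
p(6.4745693) = 17.1800474
x4 = 6.4745693 − 17.1800474·(3.0818609)/(30.4095775) = 4.7334561;  |Δ| = 1.7411132
p(4.7334561) = -2.3343936
x5 = 4.7334561 − (-2.3343936)·(-1.7411132)/(-19.5144409) = 4.9417348;  |Δ| = 0.2082788
p(4.9417348) = -0.3192569
x6 = 4.9417348 − (-0.3192569)·(0.2082788)/(2.0151367) = 4.9747323;  |Δ| = 0.0329975
p(4.9747323) = 0.0079615
x7 = 4.9747323 − 0.0079615·(0.0329975)/(0.3272184) = 4.9739294;  |Δ| = 0.0008029
p(4.9739294) = -0.0000258
x8 = 4.9739294 − (-0.0000258)·(-0.0008029)/(-0.0079874) = 4.9739320;  |Δ| = 0.0000026
|x8 − x7| = 0.0000026 < 0.0001

n = 8, x_n = 4.97393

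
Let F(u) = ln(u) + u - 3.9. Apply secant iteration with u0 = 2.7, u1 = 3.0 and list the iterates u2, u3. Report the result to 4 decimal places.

F(2.7) = -0.206748, F(3.0) = 0.198612
u2 = 3.000000 − 0.198612·(3.000000 − 2.700000) / (0.198612 − (-0.206748)) = 3.000000 − (0.059584)/(0.405361) = 2.853011
F(2.853011) = 0.001385
u3 = 2.853011 − 0.001385·(2.853011 − 3.000000) / (0.001385 − 0.198612) = 2.853011 − (-0.000204)/(-0.197227) = 2.851978

2.8530, 2.8520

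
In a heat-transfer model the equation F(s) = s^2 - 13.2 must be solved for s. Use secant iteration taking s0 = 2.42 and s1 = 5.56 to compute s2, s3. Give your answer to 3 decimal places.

F(2.42) = -7.34360, F(5.56) = 17.71360
s2 = 5.56000 − 17.71360·(5.56000 − 2.42000) / (17.71360 − (-7.34360)) = 5.56000 − (55.62070)/(25.05720) = 3.34025
F(3.34025) = -2.04273
s3 = 3.34025 − (-2.04273)·(3.34025 − 5.56000) / (-2.04273 − 17.71360) = 3.34025 − (4.53434)/(-19.75633) = 3.56976

3.340, 3.570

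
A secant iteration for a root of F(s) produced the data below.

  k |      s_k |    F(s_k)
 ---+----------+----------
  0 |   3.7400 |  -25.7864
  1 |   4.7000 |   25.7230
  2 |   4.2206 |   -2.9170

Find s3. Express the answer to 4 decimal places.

4.2694

s3 = 4.2206 − (-2.9170)·(4.2206 − 4.7000) / (-2.9170 − 25.7230)
   = 4.2206 − (1.398410)/(-28.640000) = 4.269427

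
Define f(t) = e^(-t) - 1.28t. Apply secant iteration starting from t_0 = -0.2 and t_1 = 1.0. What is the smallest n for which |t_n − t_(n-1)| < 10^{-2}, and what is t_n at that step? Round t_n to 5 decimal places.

f(-0.2) = 1.4774028, f(1.0) = -0.9121206
t_2 = 1.0000000 − (-0.9121206)·(1.2000000)/(-2.3895233) = 0.5419402;  |Δ| = 0.4580598
f(0.5419402) = -0.1120647
t_3 = 0.5419402 − (-0.1120647)·(-0.4580598)/(0.8000559) = 0.4777792;  |Δ| = 0.0641609
f(0.4777792) = 0.0086017
t_4 = 0.4777792 − 0.0086017·(-0.0641609)/(0.1206664) = 0.4823529;  |Δ| = 0.0045737
|t_4 − t_3| = 0.0045737 < 10^{-2}

n = 4, t_n = 0.48235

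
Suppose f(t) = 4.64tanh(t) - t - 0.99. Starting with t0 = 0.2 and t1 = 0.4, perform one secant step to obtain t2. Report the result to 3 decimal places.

0.285

f(0.2) = -0.27418, f(0.4) = 0.37296
t2 = 0.40000 − 0.37296·(0.40000 − 0.20000) / (0.37296 − (-0.27418)) = 0.40000 − (0.07459)/(0.64714) = 0.28474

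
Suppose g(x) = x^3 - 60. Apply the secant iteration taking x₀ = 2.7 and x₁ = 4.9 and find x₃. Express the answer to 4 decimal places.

3.8456

g(2.7) = -40.317000, g(4.9) = 57.649000
x₂ = 4.900000 − 57.649000·(4.900000 − 2.700000) / (57.649000 − (-40.317000)) = 4.900000 − (126.827800)/(97.966000) = 3.605390
g(3.605390) = -13.134138
x₃ = 3.605390 − (-13.134138)·(3.605390 − 4.900000) / (-13.134138 − 57.649000) = 3.605390 − (17.003591)/(-70.783138) = 3.845611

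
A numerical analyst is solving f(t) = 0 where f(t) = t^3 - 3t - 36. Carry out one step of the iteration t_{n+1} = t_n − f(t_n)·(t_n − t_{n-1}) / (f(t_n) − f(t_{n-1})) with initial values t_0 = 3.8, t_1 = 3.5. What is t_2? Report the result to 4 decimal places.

3.5980

f(3.8) = 7.472000, f(3.5) = -3.625000
t_2 = 3.500000 − (-3.625000)·(3.500000 − 3.800000) / (-3.625000 − 7.472000) = 3.500000 − (1.087500)/(-11.097000) = 3.597999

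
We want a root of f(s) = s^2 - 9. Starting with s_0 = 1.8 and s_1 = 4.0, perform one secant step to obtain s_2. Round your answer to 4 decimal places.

f(1.8) = -5.760000, f(4.0) = 7.000000
s_2 = 4.000000 − 7.000000·(4.000000 − 1.800000) / (7.000000 − (-5.760000)) = 4.000000 − (15.400000)/(12.760000) = 2.793103

2.7931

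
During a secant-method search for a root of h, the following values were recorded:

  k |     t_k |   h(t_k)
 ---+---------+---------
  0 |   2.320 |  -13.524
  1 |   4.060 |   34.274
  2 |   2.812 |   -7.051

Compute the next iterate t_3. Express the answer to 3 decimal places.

3.025

t_3 = 2.812 − (-7.051)·(2.812 − 4.060) / (-7.051 − 34.274)
   = 2.812 − (8.79965)/(-41.32500) = 3.02494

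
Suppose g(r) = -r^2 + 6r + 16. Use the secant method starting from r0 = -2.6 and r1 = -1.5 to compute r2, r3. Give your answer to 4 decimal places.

-1.9703, -2.0016

g(-2.6) = -6.360000, g(-1.5) = 4.750000
r2 = -1.500000 − 4.750000·(-1.500000 − (-2.600000)) / (4.750000 − (-6.360000)) = -1.500000 − (5.225000)/(11.110000) = -1.970297
g(-1.970297) = 0.296147
r3 = -1.970297 − 0.296147·(-1.970297 − (-1.500000)) / (0.296147 − 4.750000) = -1.970297 − (-0.139277)/(-4.453853) = -2.001568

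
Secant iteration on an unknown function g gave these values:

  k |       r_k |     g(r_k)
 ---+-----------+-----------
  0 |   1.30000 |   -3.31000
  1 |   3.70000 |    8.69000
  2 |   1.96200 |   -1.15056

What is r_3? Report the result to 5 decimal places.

2.16521

r_3 = 1.96200 − (-1.15056)·(1.96200 − 3.70000) / (-1.15056 − 8.69000)
   = 1.96200 − (1.9996733)/(-9.8405600) = 2.1652073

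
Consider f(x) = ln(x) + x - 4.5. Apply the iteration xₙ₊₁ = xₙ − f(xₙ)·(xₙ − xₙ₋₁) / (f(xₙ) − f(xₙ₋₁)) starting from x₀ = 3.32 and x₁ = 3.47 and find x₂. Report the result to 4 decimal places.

f(3.32) = 0.019965, f(3.47) = 0.214155
x₂ = 3.470000 − 0.214155·(3.470000 − 3.320000) / (0.214155 − 0.019965) = 3.470000 − (0.032123)/(0.194190) = 3.304578

3.3046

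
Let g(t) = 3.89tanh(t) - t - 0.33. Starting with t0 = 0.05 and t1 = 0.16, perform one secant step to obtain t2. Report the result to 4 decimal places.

g(0.05) = -0.185662, g(0.16) = 0.127143
t2 = 0.160000 − 0.127143·(0.160000 − 0.050000) / (0.127143 − (-0.185662)) = 0.160000 − (0.013986)/(0.312805) = 0.115289

0.1153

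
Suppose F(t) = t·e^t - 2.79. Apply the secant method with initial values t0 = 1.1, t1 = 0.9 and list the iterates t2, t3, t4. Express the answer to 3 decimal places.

F(1.1) = 0.51458, F(0.9) = -0.57636
t2 = 0.90000 − (-0.57636)·(0.90000 − 1.10000) / (-0.57636 − 0.51458) = 0.90000 − (0.11527)/(-1.09094) = 1.00566
F(1.00566) = -0.04080
t3 = 1.00566 − (-0.04080)·(1.00566 − 0.90000) / (-0.04080 − (-0.57636)) = 1.00566 − (-0.00431)/(0.53555) = 1.01371
F(1.01371) = 0.00360
t4 = 1.01371 − 0.00360·(1.01371 − 1.00566) / (0.00360 − (-0.04080)) = 1.01371 − (0.00003)/(0.04441) = 1.01306

1.006, 1.014, 1.013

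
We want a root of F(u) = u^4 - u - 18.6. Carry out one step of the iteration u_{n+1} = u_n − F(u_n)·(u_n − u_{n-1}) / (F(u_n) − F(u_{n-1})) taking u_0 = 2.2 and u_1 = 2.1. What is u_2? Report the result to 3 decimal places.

2.132

F(2.2) = 2.62560, F(2.1) = -1.25190
u_2 = 2.10000 − (-1.25190)·(2.10000 − 2.20000) / (-1.25190 − 2.62560) = 2.10000 − (0.12519)/(-3.87750) = 2.13229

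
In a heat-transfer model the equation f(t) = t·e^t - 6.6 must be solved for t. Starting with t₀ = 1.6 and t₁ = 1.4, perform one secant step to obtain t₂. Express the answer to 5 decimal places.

f(1.6) = 1.3248519, f(1.4) = -0.9227200
t₂ = 1.4000000 − (-0.9227200)·(1.4000000 − 1.6000000) / (-0.9227200 − 1.3248519) = 1.4000000 − (0.1845440)/(-2.2475719) = 1.4821082

1.48211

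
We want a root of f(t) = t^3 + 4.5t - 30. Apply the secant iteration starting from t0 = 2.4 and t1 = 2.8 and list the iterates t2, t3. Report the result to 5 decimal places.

f(2.4) = -5.3760000, f(2.8) = 4.5520000
t2 = 2.8000000 − 4.5520000·(2.8000000 − 2.4000000) / (4.5520000 − (-5.3760000)) = 2.8000000 − (1.8208000)/(9.9280000) = 2.6165995
f(2.6165995) = -0.3105102
t3 = 2.6165995 − (-0.3105102)·(2.6165995 − 2.8000000) / (-0.3105102 − 4.5520000) = 2.6165995 − (0.0569477)/(-4.8625102) = 2.6283111

2.61660, 2.62831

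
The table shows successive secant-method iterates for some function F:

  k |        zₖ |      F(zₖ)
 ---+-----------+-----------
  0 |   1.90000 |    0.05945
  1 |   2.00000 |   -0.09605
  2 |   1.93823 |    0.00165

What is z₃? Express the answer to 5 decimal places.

z₃ = 1.93823 − 0.00165·(1.93823 − 2.00000) / (0.00165 − (-0.09605))
   = 1.93823 − (-0.0001019)/(0.0977000) = 1.9392732

1.93927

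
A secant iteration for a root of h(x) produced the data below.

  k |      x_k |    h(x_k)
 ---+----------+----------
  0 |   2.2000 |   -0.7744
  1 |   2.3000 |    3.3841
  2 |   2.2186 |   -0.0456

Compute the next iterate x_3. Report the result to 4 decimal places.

2.2197

x_3 = 2.2186 − (-0.0456)·(2.2186 − 2.3000) / (-0.0456 − 3.3841)
   = 2.2186 − (0.003712)/(-3.429700) = 2.219682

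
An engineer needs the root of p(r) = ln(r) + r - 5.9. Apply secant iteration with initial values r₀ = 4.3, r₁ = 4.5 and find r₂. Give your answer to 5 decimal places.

4.41520

p(4.3) = -0.1413850, p(4.5) = 0.1040774
r₂ = 4.5000000 − 0.1040774·(4.5000000 − 4.3000000) / (0.1040774 − (-0.1413850)) = 4.5000000 − (0.0208155)/(0.2454624) = 4.4151989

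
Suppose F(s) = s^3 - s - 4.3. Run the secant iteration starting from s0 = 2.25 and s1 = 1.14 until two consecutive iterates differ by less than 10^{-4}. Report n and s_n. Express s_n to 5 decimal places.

n = 7, s_n = 1.83017

F(2.25) = 4.8406250, F(1.14) = -3.9584560
s2 = 1.1400000 − (-3.9584560)·(-1.1100000)/(-8.7990810) = 1.6393574;  |Δ| = 0.4993574
F(1.6393574) = -1.5335964
s3 = 1.6393574 − (-1.5335964)·(0.4993574)/(2.4248596) = 1.9551747;  |Δ| = 0.3158173
F(1.9551747) = 1.2188879
s4 = 1.9551747 − 1.2188879·(0.3158173)/(2.7524843) = 1.8153207;  |Δ| = 0.1398540
F(1.8153207) = -0.1331320
s5 = 1.8153207 − (-0.1331320)·(-0.1398540)/(-1.3520199) = 1.8290920;  |Δ| = 0.0137713
F(1.8290920) = -0.0097227
s6 = 1.8290920 − (-0.0097227)·(0.0137713)/(0.1234094) = 1.8301770;  |Δ| = 0.0010850
F(1.8301770) = 0.0000882
s7 = 1.8301770 − 0.0000882·(0.0010850)/(0.0098109) = 1.8301672;  |Δ| = 0.0000098
|s7 − s6| = 0.0000098 < 10^{-4}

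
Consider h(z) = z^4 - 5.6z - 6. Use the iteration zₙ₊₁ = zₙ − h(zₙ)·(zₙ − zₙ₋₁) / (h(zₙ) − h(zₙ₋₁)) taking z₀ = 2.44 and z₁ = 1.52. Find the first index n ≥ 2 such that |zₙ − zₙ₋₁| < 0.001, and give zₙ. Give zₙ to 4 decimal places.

h(2.44) = 15.781353, h(1.52) = -9.174052
z₂ = 1.520000 − (-9.174052)·(-0.920000)/(-24.955405) = 1.858208;  |Δ| = 0.338208
h(1.858208) = -4.483183
z₃ = 1.858208 − (-4.483183)·(0.338208)/(4.690869) = 2.181443;  |Δ| = 0.323234
h(2.181443) = 4.429076
z₄ = 2.181443 − 4.429076·(0.323234)/(8.912259) = 2.020807;  |Δ| = 0.160636
h(2.020807) = -0.640238
z₅ = 2.020807 − (-0.640238)·(-0.160636)/(-5.069315) = 2.041095;  |Δ| = 0.020288
h(2.041095) = -0.074014
z₆ = 2.041095 − (-0.074014)·(0.020288)/(0.566225) = 2.043747;  |Δ| = 0.002652
h(2.043747) = 0.001512
z₇ = 2.043747 − 0.001512·(0.002652)/(0.075526) = 2.043693;  |Δ| = 0.000053
|z₇ − z₆| = 0.000053 < 0.001

n = 7, zₙ = 2.0437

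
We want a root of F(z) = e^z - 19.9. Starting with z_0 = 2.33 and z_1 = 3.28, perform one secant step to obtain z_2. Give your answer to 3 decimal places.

F(2.33) = -9.62206, F(3.28) = 6.67577
z_2 = 3.28000 − 6.67577·(3.28000 − 2.33000) / (6.67577 − (-9.62206)) = 3.28000 − (6.34198)/(16.29783) = 2.89087

2.891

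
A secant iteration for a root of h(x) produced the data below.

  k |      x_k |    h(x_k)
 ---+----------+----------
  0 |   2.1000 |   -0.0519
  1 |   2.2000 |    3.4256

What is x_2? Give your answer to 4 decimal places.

x_2 = 2.2000 − 3.4256·(2.2000 − 2.1000) / (3.4256 − (-0.0519))
   = 2.2000 − (0.342560)/(3.477500) = 2.101492

2.1015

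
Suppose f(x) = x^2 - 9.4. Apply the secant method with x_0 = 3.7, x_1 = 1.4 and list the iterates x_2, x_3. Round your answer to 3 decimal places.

f(3.7) = 4.29000, f(1.4) = -7.44000
x_2 = 1.40000 − (-7.44000)·(1.40000 − 3.70000) / (-7.44000 − 4.29000) = 1.40000 − (17.11200)/(-11.73000) = 2.85882
f(2.85882) = -1.22713
x_3 = 2.85882 − (-1.22713)·(2.85882 − 1.40000) / (-1.22713 − (-7.44000)) = 2.85882 − (-1.79016)/(6.21287) = 3.14696

2.859, 3.147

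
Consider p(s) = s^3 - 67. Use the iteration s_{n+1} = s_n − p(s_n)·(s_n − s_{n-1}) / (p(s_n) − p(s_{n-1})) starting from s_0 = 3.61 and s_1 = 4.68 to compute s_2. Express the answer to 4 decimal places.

p(3.61) = -19.954119, p(4.68) = 35.503232
s_2 = 4.680000 − 35.503232·(4.680000 − 3.610000) / (35.503232 − (-19.954119)) = 4.680000 − (37.988458)/(55.457351) = 3.994997

3.9950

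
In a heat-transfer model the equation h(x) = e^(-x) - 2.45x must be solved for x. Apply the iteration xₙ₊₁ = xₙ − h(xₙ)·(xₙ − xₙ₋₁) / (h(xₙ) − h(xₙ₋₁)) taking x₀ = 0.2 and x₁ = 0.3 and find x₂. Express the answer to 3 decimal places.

0.302

h(0.2) = 0.32873, h(0.3) = 0.00582
x₂ = 0.30000 − 0.00582·(0.30000 − 0.20000) / (0.00582 − 0.32873) = 0.30000 − (0.00058)/(-0.32291) = 0.30180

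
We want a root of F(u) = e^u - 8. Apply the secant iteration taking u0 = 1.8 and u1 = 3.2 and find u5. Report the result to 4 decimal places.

2.0793

F(1.8) = -1.950353, F(3.2) = 16.532530
u2 = 3.200000 − 16.532530·(3.200000 − 1.800000) / (16.532530 − (-1.950353)) = 3.200000 − (23.145542)/(18.482883) = 1.947731
F(1.947731) = -0.987243
u3 = 1.947731 − (-0.987243)·(1.947731 − 3.200000) / (-0.987243 − 16.532530) = 1.947731 − (1.236294)/(-17.519773) = 2.018297
F(2.018297) = -0.474505
u4 = 2.018297 − (-0.474505)·(2.018297 − 1.947731) / (-0.474505 − (-0.987243)) = 2.018297 − (-0.033484)/(0.512738) = 2.083600
F(2.083600) = 0.033340
u5 = 2.083600 − 0.033340·(2.083600 − 2.018297) / (0.033340 − (-0.474505)) = 2.083600 − (0.002177)/(0.507846) = 2.079313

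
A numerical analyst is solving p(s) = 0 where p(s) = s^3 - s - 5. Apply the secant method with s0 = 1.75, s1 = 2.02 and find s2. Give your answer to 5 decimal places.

p(1.75) = -1.3906250, p(2.02) = 1.2224080
s2 = 2.0200000 − 1.2224080·(2.0200000 − 1.7500000) / (1.2224080 − (-1.3906250)) = 2.0200000 − (0.3300502)/(2.6130330) = 1.8936908

1.89369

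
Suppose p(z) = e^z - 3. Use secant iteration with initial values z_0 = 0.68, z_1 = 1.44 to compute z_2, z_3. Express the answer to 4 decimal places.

p(0.68) = -1.026122, p(1.44) = 1.220696
z_2 = 1.440000 − 1.220696·(1.440000 − 0.680000) / (1.220696 − (-1.026122)) = 1.440000 − (0.927729)/(2.246818) = 1.027092
p(1.027092) = -0.207067
z_3 = 1.027092 − (-0.207067)·(1.027092 − 1.440000) / (-0.207067 − 1.220696) = 1.027092 − (0.085500)/(-1.427763) = 1.086976

1.0271, 1.0870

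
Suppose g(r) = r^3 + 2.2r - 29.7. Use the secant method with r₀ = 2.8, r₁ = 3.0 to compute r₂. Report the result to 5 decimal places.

2.85787

g(2.8) = -1.5880000, g(3.0) = 3.9000000
r₂ = 3.0000000 − 3.9000000·(3.0000000 − 2.8000000) / (3.9000000 − (-1.5880000)) = 3.0000000 − (0.7800000)/(5.4880000) = 2.8578717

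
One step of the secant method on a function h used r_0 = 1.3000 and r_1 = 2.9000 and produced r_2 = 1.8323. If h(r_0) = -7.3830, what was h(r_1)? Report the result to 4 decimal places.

The secant line through (1.3000, -7.3830) and (2.9000, h(r_1)) crosses zero at r_2 = 1.8323.
So (1.3000, -7.3830), (2.9000, h(r_1)), (1.8323, 0) are collinear:
h(r_1) = -7.3830 · (2.9000 − 1.8323) / (1.3000 − 1.8323) = -7.3830 · (1.067700)/(-0.532300) = 14.808997

14.8090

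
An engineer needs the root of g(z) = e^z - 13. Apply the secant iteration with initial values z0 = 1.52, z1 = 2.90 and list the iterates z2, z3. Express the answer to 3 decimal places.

2.375, 2.534

g(1.52) = -8.42777, g(2.90) = 5.17415
z2 = 2.90000 − 5.17415·(2.90000 − 1.52000) / (5.17415 − (-8.42777)) = 2.90000 − (7.14032)/(13.60192) = 2.37505
g(2.37505) = -2.24844
z3 = 2.37505 − (-2.24844)·(2.37505 − 2.90000) / (-2.24844 − 5.17415) = 2.37505 − (1.18032)/(-7.42259) = 2.53407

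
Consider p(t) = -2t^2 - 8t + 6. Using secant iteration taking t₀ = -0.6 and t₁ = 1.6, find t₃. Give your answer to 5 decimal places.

p(-0.6) = 10.0800000, p(1.6) = -11.9200000
t₂ = 1.6000000 − (-11.9200000)·(1.6000000 − (-0.6000000)) / (-11.9200000 − 10.0800000) = 1.6000000 − (-26.2240000)/(-22.0000000) = 0.4080000
p(0.4080000) = 2.4030720
t₃ = 0.4080000 − 2.4030720·(0.4080000 − 1.6000000) / (2.4030720 − (-11.9200000)) = 0.4080000 − (-2.8644618)/(14.3230720) = 0.6079893

0.60799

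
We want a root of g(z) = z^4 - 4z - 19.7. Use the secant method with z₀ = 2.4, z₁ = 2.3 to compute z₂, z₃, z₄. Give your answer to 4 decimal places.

g(2.4) = 3.877600, g(2.3) = -0.915900
z₂ = 2.300000 − (-0.915900)·(2.300000 − 2.400000) / (-0.915900 − 3.877600) = 2.300000 − (0.091590)/(-4.793500) = 2.319107
g(2.319107) = -0.050771
z₃ = 2.319107 − (-0.050771)·(2.319107 − 2.300000) / (-0.050771 − (-0.915900)) = 2.319107 − (-0.000970)/(0.865129) = 2.320228
g(2.320228) = 0.000728
z₄ = 2.320228 − 0.000728·(2.320228 − 2.319107) / (0.000728 − (-0.050771)) = 2.320228 − (0.000001)/(0.051499) = 2.320213

2.3191, 2.3202, 2.3202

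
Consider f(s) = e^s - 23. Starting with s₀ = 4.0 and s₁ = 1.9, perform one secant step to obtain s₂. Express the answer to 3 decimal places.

2.615

f(4.0) = 31.59815, f(1.9) = -16.31411
s₂ = 1.90000 − (-16.31411)·(1.90000 − 4.00000) / (-16.31411 − 31.59815) = 1.90000 − (34.25962)/(-47.91226) = 2.61505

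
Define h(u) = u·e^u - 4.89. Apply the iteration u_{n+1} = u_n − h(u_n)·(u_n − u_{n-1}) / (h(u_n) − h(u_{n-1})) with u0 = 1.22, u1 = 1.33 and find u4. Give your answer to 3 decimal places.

1.314

h(1.22) = -0.75763, h(1.33) = 0.13879
u2 = 1.33000 − 0.13879·(1.33000 − 1.22000) / (0.13879 − (-0.75763)) = 1.33000 − (0.01527)/(0.89642) = 1.31297
h(1.31297) = -0.00944
u3 = 1.31297 − (-0.00944)·(1.31297 − 1.33000) / (-0.00944 − 0.13879) = 1.31297 − (0.00016)/(-0.14823) = 1.31405
h(1.31405) = -0.00011
u4 = 1.31405 − (-0.00011)·(1.31405 − 1.31297) / (-0.00011 − (-0.00944)) = 1.31405 − (0.00000)/(0.00933) = 1.31407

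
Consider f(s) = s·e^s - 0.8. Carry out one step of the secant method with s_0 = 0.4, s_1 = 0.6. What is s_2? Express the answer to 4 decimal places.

0.4819

f(0.4) = -0.203270, f(0.6) = 0.293271
s_2 = 0.600000 − 0.293271·(0.600000 − 0.400000) / (0.293271 − (-0.203270)) = 0.600000 − (0.058654)/(0.496541) = 0.481874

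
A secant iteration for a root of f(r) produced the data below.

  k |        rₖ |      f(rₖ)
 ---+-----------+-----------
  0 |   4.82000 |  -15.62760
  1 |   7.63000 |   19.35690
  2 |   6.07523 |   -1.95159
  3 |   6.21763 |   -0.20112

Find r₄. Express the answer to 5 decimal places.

r₄ = 6.21763 − (-0.20112)·(6.21763 − 6.07523) / (-0.20112 − (-1.95159))
   = 6.21763 − (-0.0286395)/(1.7504700) = 6.2339910

6.23399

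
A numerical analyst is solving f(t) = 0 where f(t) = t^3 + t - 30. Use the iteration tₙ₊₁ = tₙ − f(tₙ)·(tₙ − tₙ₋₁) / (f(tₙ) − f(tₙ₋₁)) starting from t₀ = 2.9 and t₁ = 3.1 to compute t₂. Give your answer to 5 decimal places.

f(2.9) = -2.7110000, f(3.1) = 2.8910000
t₂ = 3.1000000 − 2.8910000·(3.1000000 − 2.9000000) / (2.8910000 − (-2.7110000)) = 3.1000000 − (0.5782000)/(5.6020000) = 2.9967869

2.99679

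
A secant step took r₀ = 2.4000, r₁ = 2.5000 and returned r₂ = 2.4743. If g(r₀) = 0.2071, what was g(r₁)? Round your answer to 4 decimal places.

The secant line through (2.4000, 0.2071) and (2.5000, g(r₁)) crosses zero at r₂ = 2.4743.
So (2.4000, 0.2071), (2.5000, g(r₁)), (2.4743, 0) are collinear:
g(r₁) = 0.2071 · (2.5000 − 2.4743) / (2.4000 − 2.4743) = 0.2071 · (0.025700)/(-0.074300) = -0.071635

-0.0716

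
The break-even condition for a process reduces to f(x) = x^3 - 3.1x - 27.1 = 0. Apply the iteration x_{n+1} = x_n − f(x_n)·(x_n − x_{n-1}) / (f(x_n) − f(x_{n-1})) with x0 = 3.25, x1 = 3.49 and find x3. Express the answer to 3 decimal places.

f(3.25) = -2.84688, f(3.49) = 4.58955
x2 = 3.49000 − 4.58955·(3.49000 − 3.25000) / (4.58955 − (-2.84688)) = 3.49000 − (1.10149)/(7.43642) = 3.34188
f(3.34188) = -0.13721
x3 = 3.34188 − (-0.13721)·(3.34188 − 3.49000) / (-0.13721 − 4.58955) = 3.34188 − (0.02032)/(-4.72676) = 3.34618

3.346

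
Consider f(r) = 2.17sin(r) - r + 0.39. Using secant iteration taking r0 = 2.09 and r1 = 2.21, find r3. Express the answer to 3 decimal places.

2.175

f(2.09) = 0.18403, f(2.21) = -0.07842
r2 = 2.21000 − (-0.07842)·(2.21000 − 2.09000) / (-0.07842 − 0.18403) = 2.21000 − (-0.00941)/(-0.26245) = 2.17414
f(2.17414) = 0.00272
r3 = 2.17414 − 0.00272·(2.17414 − 2.21000) / (0.00272 − (-0.07842)) = 2.17414 − (-0.00010)/(0.08115) = 2.17535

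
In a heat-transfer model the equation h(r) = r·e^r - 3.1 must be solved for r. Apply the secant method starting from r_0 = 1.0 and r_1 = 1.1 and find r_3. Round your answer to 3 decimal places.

1.067

h(1.0) = -0.38172, h(1.1) = 0.20458
r_2 = 1.10000 − 0.20458·(1.10000 − 1.00000) / (0.20458 − (-0.38172)) = 1.10000 − (0.02046)/(0.58630) = 1.06511
h(1.06511) = -0.00997
r_3 = 1.06511 − (-0.00997)·(1.06511 − 1.10000) / (-0.00997 − 0.20458) = 1.06511 − (0.00035)/(-0.21455) = 1.06673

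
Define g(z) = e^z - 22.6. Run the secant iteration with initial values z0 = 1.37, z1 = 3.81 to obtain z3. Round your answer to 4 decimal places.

2.9051

g(1.37) = -18.664649, g(3.81) = 22.550439
z2 = 3.810000 − 22.550439·(3.810000 − 1.370000) / (22.550439 − (-18.664649)) = 3.810000 − (55.023071)/(41.215088) = 2.474977
g(2.474977) = -10.718560
z3 = 2.474977 − (-10.718560)·(2.474977 − 3.810000) / (-10.718560 − 22.550439) = 2.474977 − (14.309520)/(-33.268999) = 2.905093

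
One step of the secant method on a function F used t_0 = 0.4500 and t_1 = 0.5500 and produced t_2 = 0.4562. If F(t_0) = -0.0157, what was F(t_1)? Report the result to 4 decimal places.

The secant line through (0.4500, -0.0157) and (0.5500, F(t_1)) crosses zero at t_2 = 0.4562.
So (0.4500, -0.0157), (0.5500, F(t_1)), (0.4562, 0) are collinear:
F(t_1) = -0.0157 · (0.5500 − 0.4562) / (0.4500 − 0.4562) = -0.0157 · (0.093800)/(-0.006200) = 0.237526

0.2375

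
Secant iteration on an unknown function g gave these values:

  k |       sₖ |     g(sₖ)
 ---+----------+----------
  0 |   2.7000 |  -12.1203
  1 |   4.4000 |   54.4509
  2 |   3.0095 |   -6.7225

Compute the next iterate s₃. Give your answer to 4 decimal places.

3.1623

s₃ = 3.0095 − (-6.7225)·(3.0095 − 4.4000) / (-6.7225 − 54.4509)
   = 3.0095 − (9.347636)/(-61.173400) = 3.162306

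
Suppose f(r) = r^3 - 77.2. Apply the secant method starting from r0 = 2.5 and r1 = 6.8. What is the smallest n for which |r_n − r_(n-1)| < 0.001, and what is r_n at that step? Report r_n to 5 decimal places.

n = 7, r_n = 4.25800

f(2.5) = -61.5750000, f(6.8) = 237.2320000
r2 = 6.8000000 − 237.2320000·(4.3000000)/(298.8070000) = 3.3860987;  |Δ| = 3.4139013
f(3.3860987) = -38.3761280
r3 = 3.3860987 − (-38.3761280)·(-3.4139013)/(-275.6081280) = 3.8614559;  |Δ| = 0.4753572
f(3.8614559) = -19.6224409
r4 = 3.8614559 − (-19.6224409)·(0.4753572)/(18.7536871) = 4.3588338;  |Δ| = 0.4973779
f(4.3588338) = 5.6153669
r5 = 4.3588338 − 5.6153669·(0.4973779)/(25.2378077) = 4.2481681;  |Δ| = 0.1106657
f(4.2481681) = -0.5335972
r6 = 4.2481681 − (-0.5335972)·(-0.1106657)/(-6.1489641) = 4.2577715;  |Δ| = 0.0096034
f(4.2577715) = -0.0124858
r7 = 4.2577715 − (-0.0124858)·(0.0096034)/(0.5211114) = 4.2580016;  |Δ| = 0.0002301
|r7 − r6| = 0.0002301 < 0.001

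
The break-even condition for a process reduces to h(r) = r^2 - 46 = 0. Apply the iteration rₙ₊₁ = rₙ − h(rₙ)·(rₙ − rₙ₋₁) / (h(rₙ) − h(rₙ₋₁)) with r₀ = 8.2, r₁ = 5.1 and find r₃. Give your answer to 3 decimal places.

h(8.2) = 21.24000, h(5.1) = -19.99000
r₂ = 5.10000 − (-19.99000)·(5.10000 − 8.20000) / (-19.99000 − 21.24000) = 5.10000 − (61.96900)/(-41.23000) = 6.60301
h(6.60301) = -2.40029
r₃ = 6.60301 − (-2.40029)·(6.60301 − 5.10000) / (-2.40029 − (-19.99000)) = 6.60301 − (-3.60766)/(17.58971) = 6.80811

6.808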